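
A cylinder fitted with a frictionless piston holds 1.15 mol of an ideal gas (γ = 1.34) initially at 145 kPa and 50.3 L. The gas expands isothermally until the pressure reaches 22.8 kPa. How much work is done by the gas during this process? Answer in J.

13500 J

T₁ = P₁V₁/(nR) = 145×50.3/(1.15×8.314) = 763 K.
Isothermal: T stays 763 K; PV = const ⇒ V₂ = 320 L, P₂ = 22.8 kPa.
W = nRT ln(V₂/V₁) = 1.15×8.314×763×ln(6.36) = 13500 J.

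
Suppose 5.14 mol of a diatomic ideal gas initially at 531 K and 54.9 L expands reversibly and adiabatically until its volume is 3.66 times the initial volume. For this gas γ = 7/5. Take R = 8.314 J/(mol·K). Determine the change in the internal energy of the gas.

-23000 J

P₁ = nRT₁/V₁ = 5.14×8.314×531/54.9 = 413 kPa.
Adiabatic: TV^(γ−1) = const ⇒ T₂ = 531×(0.273)^0.400 = 316 K; PV^γ = const ⇒ P₂ = 67.2 kPa.
For an ideal gas ΔU = nCvΔT with Cv = (5/2)R = 20.8 J/(mol·K).
ΔU = 5.14×20.8×(316−531) = -23000 J.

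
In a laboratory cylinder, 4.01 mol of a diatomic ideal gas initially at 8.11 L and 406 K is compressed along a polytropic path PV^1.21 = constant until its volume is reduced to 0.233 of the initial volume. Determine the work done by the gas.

P₁ = nRT₁/V₁ = 4.01×8.314×406/8.11 = 1670 kPa.
Polytropic n=1.21: T₂ = T₁(V₁/V₂)^(n−1) = 406×(4.29)^0.21 = 551 K; P₂ = P₁(V₁/V₂)^n = 9730 kPa.
W = (P₁V₁−P₂V₂)/(n−1) = (1670×8.11−9730×1.89)/0.21 = -23100 J.

-23100 J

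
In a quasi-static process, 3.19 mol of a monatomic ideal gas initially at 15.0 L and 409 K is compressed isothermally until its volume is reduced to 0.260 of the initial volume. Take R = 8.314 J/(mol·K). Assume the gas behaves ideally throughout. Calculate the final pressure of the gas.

P₁ = nRT₁/V₁ = 3.19×8.314×409/15.0 = 723 kPa.
Isothermal: T stays 409 K; PV = const ⇒ V₂ = 3.90 L, P₂ = 2780 kPa.

2780 kPa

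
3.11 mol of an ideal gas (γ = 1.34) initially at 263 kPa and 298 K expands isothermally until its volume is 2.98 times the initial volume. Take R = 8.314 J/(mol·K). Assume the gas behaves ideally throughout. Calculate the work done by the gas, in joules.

V₁ = nRT₁/P₁ = 3.11×8.314×298/263 = 29.3 L.
Isothermal: T stays 298 K; PV = const ⇒ V₂ = 87.3 L, P₂ = 88.3 kPa.
W = nRT ln(V₂/V₁) = 3.11×8.314×298×ln(2.98) = 8410 J.

8410 J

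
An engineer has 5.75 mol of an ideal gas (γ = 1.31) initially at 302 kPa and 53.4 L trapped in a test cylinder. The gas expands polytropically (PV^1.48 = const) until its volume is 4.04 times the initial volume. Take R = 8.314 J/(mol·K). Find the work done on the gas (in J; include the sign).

-16400 J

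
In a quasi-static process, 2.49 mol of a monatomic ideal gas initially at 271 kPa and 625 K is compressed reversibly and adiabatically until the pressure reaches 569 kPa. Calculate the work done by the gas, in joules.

-6700 J

V₁ = nRT₁/P₁ = 2.49×8.314×625/271 = 47.7 L.
Adiabatic: T₂/T₁ = (P₂/P₁)^((γ−1)/γ) ⇒ T₂ = 625×(2.10)^0.400 = 841 K; V₂ = 30.6 L.
ΔU = nCvΔT = 2.49×12.5×(841−625) = 6700 J.
Q = 0 for an adiabatic process, so W = −ΔU = -6700 J.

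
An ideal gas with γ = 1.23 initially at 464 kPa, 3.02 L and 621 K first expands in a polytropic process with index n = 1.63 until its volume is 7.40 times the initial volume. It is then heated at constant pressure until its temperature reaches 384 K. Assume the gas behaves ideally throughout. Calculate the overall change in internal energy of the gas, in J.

n = P₁V₁/(RT₁) = 464×3.02/(8.314×621) = 0.271 mol.
Step 1 — Polytropic n=1.63: T₂ = T₁(V₁/V₂)^(n−1) = 621×(0.135)^0.63 = 176 K; P₂ = P₁(V₁/V₂)^n = 17.8 kPa.
W = (P₁V₁−P₂V₂)/(n−1) = (464×3.02−17.8×22.3)/0.63 = 1590 J.
ΔU = nCvΔT = 0.271×36.1×(176−621) = -4370 J.
Q = ΔU + W = -2770 J.
State after step 1: P = 17.8 kPa, V = 22.3 L, T = 176 K.
Step 2 — Isobaric: P stays 17.8 kPa; V/T = const ⇒ T₂ = 384 K, V₂ = 48.8 L.
W = PΔV = 17.8×(48.8−22.3) kPa·L = 469 J.
ΔU = nCvΔT = 0.271×36.1×(384−176) = 2040 J.
Q = ΔU + W = nCpΔT = 2510 J.
Net over both steps: W = 2060 J, Q = -262 J, ΔU = -2330 J.

-2330 J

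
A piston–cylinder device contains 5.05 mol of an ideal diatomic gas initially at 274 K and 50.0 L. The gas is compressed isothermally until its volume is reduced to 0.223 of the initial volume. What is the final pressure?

P₁ = nRT₁/V₁ = 5.05×8.314×274/50.0 = 230 kPa.
Isothermal: T stays 274 K; PV = const ⇒ V₂ = 11.2 L, P₂ = 1030 kPa.

1030 kPa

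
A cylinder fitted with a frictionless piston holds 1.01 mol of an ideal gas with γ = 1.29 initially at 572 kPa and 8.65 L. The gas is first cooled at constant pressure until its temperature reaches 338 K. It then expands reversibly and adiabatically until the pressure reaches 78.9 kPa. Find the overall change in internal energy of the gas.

T₁ = P₁V₁/(nR) = 572×8.65/(1.01×8.314) = 589 K.
Step 1 — Isobaric: P stays 572 kPa; V/T = const ⇒ T₂ = 338 K, V₂ = 4.96 L.
W = PΔV = 572×(4.96−8.65) kPa·L = -2110 J.
ΔU = nCvΔT = 1.01×28.7×(338−589) = -7270 J.
Q = ΔU + W = nCpΔT = -9380 J.
State after step 1: P = 572 kPa, V = 4.96 L, T = 338 K.
Step 2 — Adiabatic: T₂/T₁ = (P₂/P₁)^((γ−1)/γ) ⇒ T₂ = 338×(0.138)^0.225 = 217 K; V₂ = 23.0 L.
ΔU = nCvΔT = 1.01×28.7×(217−338) = -3520 J.
Q = 0 for an adiabatic process, so W = −ΔU = 3520 J.
Net over both steps: W = 1410 J, Q = -9380 J, ΔU = -10800 J.

-10800 J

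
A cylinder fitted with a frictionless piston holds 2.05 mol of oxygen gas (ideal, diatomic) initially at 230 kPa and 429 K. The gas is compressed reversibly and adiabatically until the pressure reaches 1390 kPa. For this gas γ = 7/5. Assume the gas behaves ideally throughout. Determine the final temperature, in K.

V₁ = nRT₁/P₁ = 2.05×8.314×429/230 = 31.8 L.
Adiabatic: T₂/T₁ = (P₂/P₁)^((γ−1)/γ) ⇒ T₂ = 429×(6.04)^0.286 = 717 K; V₂ = 8.79 L.

717 K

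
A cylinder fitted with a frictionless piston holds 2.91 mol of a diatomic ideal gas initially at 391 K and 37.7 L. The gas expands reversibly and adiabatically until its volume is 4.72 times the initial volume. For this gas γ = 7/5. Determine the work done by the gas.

P₁ = nRT₁/V₁ = 2.91×8.314×391/37.7 = 251 kPa.
Adiabatic: TV^(γ−1) = const ⇒ T₂ = 391×(0.212)^0.400 = 210 K; PV^γ = const ⇒ P₂ = 28.6 kPa.
ΔU = nCvΔT = 2.91×20.8×(210−391) = -10900 J.
Q = 0 for an adiabatic process, so W = −ΔU = 10900 J.

10900 J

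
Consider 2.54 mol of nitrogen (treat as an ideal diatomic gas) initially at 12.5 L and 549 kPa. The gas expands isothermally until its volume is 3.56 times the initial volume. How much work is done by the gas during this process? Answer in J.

T₁ = P₁V₁/(nR) = 549×12.5/(2.54×8.314) = 325 K.
Isothermal: T stays 325 K; PV = const ⇒ V₂ = 44.5 L, P₂ = 154 kPa.
W = nRT ln(V₂/V₁) = 2.54×8.314×325×ln(3.56) = 8710 J.

8710 J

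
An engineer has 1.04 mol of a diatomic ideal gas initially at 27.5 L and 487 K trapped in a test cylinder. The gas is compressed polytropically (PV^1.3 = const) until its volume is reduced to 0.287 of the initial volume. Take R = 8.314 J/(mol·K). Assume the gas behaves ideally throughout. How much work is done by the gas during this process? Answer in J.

P₁ = nRT₁/V₁ = 1.04×8.314×487/27.5 = 153 kPa.
Polytropic n=1.3: T₂ = T₁(V₁/V₂)^(n−1) = 487×(3.48)^0.30 = 708 K; P₂ = P₁(V₁/V₂)^n = 776 kPa.
W = (P₁V₁−P₂V₂)/(n−1) = (153×27.5−776×7.89)/0.30 = -6380 J.

-6380 J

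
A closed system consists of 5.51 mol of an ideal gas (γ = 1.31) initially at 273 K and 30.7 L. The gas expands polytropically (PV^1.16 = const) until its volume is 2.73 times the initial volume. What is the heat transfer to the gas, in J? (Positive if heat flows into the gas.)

5610 J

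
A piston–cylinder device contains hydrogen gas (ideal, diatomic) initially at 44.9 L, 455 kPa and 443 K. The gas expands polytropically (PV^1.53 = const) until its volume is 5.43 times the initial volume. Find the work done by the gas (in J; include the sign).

n = P₁V₁/(RT₁) = 455×44.9/(8.314×443) = 5.55 mol.
Polytropic n=1.53: T₂ = T₁(V₁/V₂)^(n−1) = 443×(0.184)^0.53 = 181 K; P₂ = P₁(V₁/V₂)^n = 34.2 kPa.
W = (P₁V₁−P₂V₂)/(n−1) = (455×44.9−34.2×244)/0.53 = 22800 J.

22800 J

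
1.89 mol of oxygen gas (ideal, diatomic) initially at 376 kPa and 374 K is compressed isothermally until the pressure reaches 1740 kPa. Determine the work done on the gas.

V₁ = nRT₁/P₁ = 1.89×8.314×374/376 = 15.6 L.
Isothermal: T stays 374 K; PV = const ⇒ V₂ = 3.38 L, P₂ = 1740 kPa.
W = nRT ln(V₂/V₁) = 1.89×8.314×374×ln(0.216) = -9000 J.
Work done on the gas = −W_by = 9000 J.

9000 J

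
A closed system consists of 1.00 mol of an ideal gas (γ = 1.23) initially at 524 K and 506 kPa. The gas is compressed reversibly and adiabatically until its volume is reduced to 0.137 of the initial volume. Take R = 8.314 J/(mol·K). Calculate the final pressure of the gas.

V₁ = nRT₁/P₁ = 1.00×8.314×524/506 = 8.61 L.
Adiabatic: TV^(γ−1) = const ⇒ T₂ = 524×(7.30)^0.230 = 828 K; PV^γ = const ⇒ P₂ = 5830 kPa.

5830 kPa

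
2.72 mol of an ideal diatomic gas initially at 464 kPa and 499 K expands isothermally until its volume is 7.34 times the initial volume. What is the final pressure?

63.2 kPa

V₁ = nRT₁/P₁ = 2.72×8.314×499/464 = 24.3 L.
Isothermal: T stays 499 K; PV = const ⇒ V₂ = 179 L, P₂ = 63.2 kPa.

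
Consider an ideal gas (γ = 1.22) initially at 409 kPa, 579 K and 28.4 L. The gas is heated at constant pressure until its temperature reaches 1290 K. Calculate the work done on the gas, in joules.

-14300 J

n = P₁V₁/(RT₁) = 409×28.4/(8.314×579) = 2.41 mol.
Isobaric: P stays 409 kPa; V/T = const ⇒ T₂ = 1290 K, V₂ = 63.3 L.
W = PΔV = 409×(63.3−28.4) kPa·L = 14300 J.
Work done on the gas = −W_by = -14300 J.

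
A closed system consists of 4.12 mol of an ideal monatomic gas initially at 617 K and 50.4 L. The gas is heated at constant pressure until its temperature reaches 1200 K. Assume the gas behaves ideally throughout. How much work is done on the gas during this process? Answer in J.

-20000 J

P₁ = nRT₁/V₁ = 4.12×8.314×617/50.4 = 419 kPa.
Isobaric: P stays 419 kPa; V/T = const ⇒ T₂ = 1200 K, V₂ = 98.0 L.
W = PΔV = 419×(98.0−50.4) kPa·L = 20000 J.
Work done on the gas = −W_by = -20000 J.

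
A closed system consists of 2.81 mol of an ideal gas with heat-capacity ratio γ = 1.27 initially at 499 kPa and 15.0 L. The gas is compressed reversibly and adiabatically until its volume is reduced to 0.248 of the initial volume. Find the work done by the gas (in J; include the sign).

T₁ = P₁V₁/(nR) = 499×15.0/(2.81×8.314) = 320 K.
Adiabatic: TV^(γ−1) = const ⇒ T₂ = 320×(4.03)^0.270 = 467 K; PV^γ = const ⇒ P₂ = 2930 kPa.
ΔU = nCvΔT = 2.81×30.8×(467−320) = 12700 J.
Q = 0 for an adiabatic process, so W = −ΔU = -12700 J.

-12700 J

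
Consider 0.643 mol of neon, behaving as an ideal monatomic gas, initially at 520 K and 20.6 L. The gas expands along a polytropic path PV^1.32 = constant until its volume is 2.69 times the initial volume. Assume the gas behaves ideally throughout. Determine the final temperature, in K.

379 K

P₁ = nRT₁/V₁ = 0.643×8.314×520/20.6 = 135 kPa.
Polytropic n=1.32: T₂ = T₁(V₁/V₂)^(n−1) = 520×(0.372)^0.32 = 379 K; P₂ = P₁(V₁/V₂)^n = 36.5 kPa.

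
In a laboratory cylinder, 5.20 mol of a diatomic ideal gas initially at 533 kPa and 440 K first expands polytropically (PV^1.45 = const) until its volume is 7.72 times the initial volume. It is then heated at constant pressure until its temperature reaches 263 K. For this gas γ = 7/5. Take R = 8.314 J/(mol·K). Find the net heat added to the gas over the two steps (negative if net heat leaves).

10100 J

V₁ = nRT₁/P₁ = 5.20×8.314×440/533 = 35.7 L.
Step 1 — Polytropic n=1.45: T₂ = T₁(V₁/V₂)^(n−1) = 440×(0.130)^0.45 = 175 K; P₂ = P₁(V₁/V₂)^n = 27.5 kPa.
W = (P₁V₁−P₂V₂)/(n−1) = (533×35.7−27.5×276)/0.45 = 25400 J.
ΔU = nCvΔT = 5.20×20.8×(175−440) = -28600 J.
Q = ΔU + W = -3180 J.
State after step 1: P = 27.5 kPa, V = 276 L, T = 175 K.
Step 2 — Isobaric: P stays 27.5 kPa; V/T = const ⇒ T₂ = 263 K, V₂ = 413 L.
W = PΔV = 27.5×(413−276) kPa·L = 3790 J.
ΔU = nCvΔT = 5.20×20.8×(263−175) = 9470 J.
Q = ΔU + W = nCpΔT = 13300 J.
Net over both steps: W = 29200 J, Q = 10100 J, ΔU = -19100 J.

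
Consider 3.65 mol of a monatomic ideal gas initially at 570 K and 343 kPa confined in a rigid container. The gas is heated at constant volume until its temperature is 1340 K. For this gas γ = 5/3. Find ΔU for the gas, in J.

V₁ = nRT₁/P₁ = 3.65×8.314×570/343 = 50.4 L.
Isochoric: V stays 50.4 L; P/T = const ⇒ T₂ = 1340 K, P₂ = 806 kPa.
For an ideal gas ΔU = nCvΔT with Cv = (3/2)R = 12.5 J/(mol·K).
ΔU = 3.65×12.5×(1340−570) = 35000 J.

35000 J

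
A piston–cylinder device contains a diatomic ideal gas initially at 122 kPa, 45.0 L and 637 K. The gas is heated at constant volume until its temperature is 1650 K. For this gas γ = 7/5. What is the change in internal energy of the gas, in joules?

21800 J

n = P₁V₁/(RT₁) = 122×45.0/(8.314×637) = 1.04 mol.
Isochoric: V stays 45.0 L; P/T = const ⇒ T₂ = 1650 K, P₂ = 316 kPa.
For an ideal gas ΔU = nCvΔT with Cv = (5/2)R = 20.8 J/(mol·K).
ΔU = 1.04×20.8×(1650−637) = 21800 J.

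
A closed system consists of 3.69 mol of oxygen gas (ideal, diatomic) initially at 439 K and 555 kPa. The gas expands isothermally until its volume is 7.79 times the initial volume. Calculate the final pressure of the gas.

71.2 kPa

V₁ = nRT₁/P₁ = 3.69×8.314×439/555 = 24.3 L.
Isothermal: T stays 439 K; PV = const ⇒ V₂ = 189 L, P₂ = 71.2 kPa.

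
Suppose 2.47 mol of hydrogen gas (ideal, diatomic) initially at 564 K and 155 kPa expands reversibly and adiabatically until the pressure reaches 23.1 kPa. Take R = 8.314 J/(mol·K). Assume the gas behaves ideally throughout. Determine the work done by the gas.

V₁ = nRT₁/P₁ = 2.47×8.314×564/155 = 74.7 L.
Adiabatic: T₂/T₁ = (P₂/P₁)^((γ−1)/γ) ⇒ T₂ = 564×(0.149)^0.286 = 327 K; V₂ = 291 L.
ΔU = nCvΔT = 2.47×20.8×(327−564) = -12100 J.
Q = 0 for an adiabatic process, so W = −ΔU = 12100 J.

12100 J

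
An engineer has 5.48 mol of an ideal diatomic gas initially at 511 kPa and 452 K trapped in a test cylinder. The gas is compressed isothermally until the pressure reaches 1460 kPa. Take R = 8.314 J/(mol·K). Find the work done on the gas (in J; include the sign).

V₁ = nRT₁/P₁ = 5.48×8.314×452/511 = 40.3 L.
Isothermal: T stays 452 K; PV = const ⇒ V₂ = 14.1 L, P₂ = 1460 kPa.
W = nRT ln(V₂/V₁) = 5.48×8.314×452×ln(0.350) = -21600 J.
Work done on the gas = −W_by = 21600 J.

21600 J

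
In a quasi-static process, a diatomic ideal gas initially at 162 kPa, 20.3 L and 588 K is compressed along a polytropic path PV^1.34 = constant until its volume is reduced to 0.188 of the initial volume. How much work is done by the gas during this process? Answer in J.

n = P₁V₁/(RT₁) = 162×20.3/(8.314×588) = 0.673 mol.
Polytropic n=1.34: T₂ = T₁(V₁/V₂)^(n−1) = 588×(5.32)^0.34 = 1040 K; P₂ = P₁(V₁/V₂)^n = 1520 kPa.
W = (P₁V₁−P₂V₂)/(n−1) = (162×20.3−1520×3.82)/0.34 = -7400 J.

-7400 J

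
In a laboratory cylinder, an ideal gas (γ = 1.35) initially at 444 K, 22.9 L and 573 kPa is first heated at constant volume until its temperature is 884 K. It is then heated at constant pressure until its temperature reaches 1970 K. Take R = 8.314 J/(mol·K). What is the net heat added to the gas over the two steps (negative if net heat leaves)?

n = P₁V₁/(RT₁) = 573×22.9/(8.314×444) = 3.55 mol.
Step 1 — Isochoric: V stays 22.9 L; P/T = const ⇒ T₂ = 884 K, P₂ = 1140 kPa.
W = 0 (no volume change).
ΔU = nCvΔT = 3.55×23.8×(884−444) = 37200 J.
Q = ΔU = 37200 J.
State after step 1: P = 1140 kPa, V = 22.9 L, T = 884 K.
Step 2 — Isobaric: P stays 1140 kPa; V/T = const ⇒ T₂ = 1970 K, V₂ = 51.0 L.
W = PΔV = 1140×(51.0−22.9) kPa·L = 32100 J.
ΔU = nCvΔT = 3.55×23.8×(1970−884) = 91700 J.
Q = ΔU + W = nCpΔT = 124000 J.
Net over both steps: W = 32100 J, Q = 161000 J, ΔU = 129000 J.

161000 J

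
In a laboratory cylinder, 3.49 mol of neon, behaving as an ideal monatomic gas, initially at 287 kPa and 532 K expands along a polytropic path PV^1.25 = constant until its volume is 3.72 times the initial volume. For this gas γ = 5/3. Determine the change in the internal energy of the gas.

V₁ = nRT₁/P₁ = 3.49×8.314×532/287 = 53.8 L.
Polytropic n=1.25: T₂ = T₁(V₁/V₂)^(n−1) = 532×(0.269)^0.25 = 383 K; P₂ = P₁(V₁/V₂)^n = 55.6 kPa.
For an ideal gas ΔU = nCvΔT with Cv = (3/2)R = 12.5 J/(mol·K).
ΔU = 3.49×12.5×(383−532) = -6480 J.

-6480 J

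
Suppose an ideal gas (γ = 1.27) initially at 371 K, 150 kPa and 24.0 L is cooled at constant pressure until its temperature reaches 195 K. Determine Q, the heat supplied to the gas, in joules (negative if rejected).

-8030 J

n = P₁V₁/(RT₁) = 150×24.0/(8.314×371) = 1.17 mol.
Isobaric: P stays 150 kPa; V/T = const ⇒ T₂ = 195 K, V₂ = 12.6 L.
W = PΔV = 150×(12.6−24.0) kPa·L = -1710 J.
ΔU = nCvΔT = 1.17×30.8×(195−371) = -6330 J.
Q = ΔU + W = nCpΔT = -8030 J.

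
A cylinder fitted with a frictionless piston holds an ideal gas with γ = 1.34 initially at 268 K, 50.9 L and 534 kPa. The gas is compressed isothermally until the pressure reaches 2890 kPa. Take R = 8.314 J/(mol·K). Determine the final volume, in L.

Isothermal: T stays 268 K; PV = const ⇒ V₂ = 9.41 L, P₂ = 2890 kPa.

9.41 L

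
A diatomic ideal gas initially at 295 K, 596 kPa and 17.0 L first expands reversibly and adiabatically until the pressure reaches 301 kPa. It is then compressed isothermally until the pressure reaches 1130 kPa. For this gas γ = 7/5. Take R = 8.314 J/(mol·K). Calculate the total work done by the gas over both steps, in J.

n = P₁V₁/(RT₁) = 596×17.0/(8.314×295) = 4.13 mol.
Step 1 — Adiabatic: T₂/T₁ = (P₂/P₁)^((γ−1)/γ) ⇒ T₂ = 295×(0.505)^0.286 = 243 K; V₂ = 27.7 L.
ΔU = nCvΔT = 4.13×20.8×(243−295) = -4490 J.
Q = 0 for an adiabatic process, so W = −ΔU = 4490 J.
State after step 1: P = 301 kPa, V = 27.7 L, T = 243 K.
Step 2 — Isothermal: T stays 243 K; PV = const ⇒ V₂ = 7.38 L, P₂ = 1130 kPa.
ΔU = 0 (ideal gas, T constant).
W = nRT ln(V₂/V₁) = 4.13×8.314×243×ln(0.266) = -11000 J.
Q = ΔU + W = -11000 J.
Net over both steps: W = -6540 J, Q = -11000 J, ΔU = -4490 J.

-6540 J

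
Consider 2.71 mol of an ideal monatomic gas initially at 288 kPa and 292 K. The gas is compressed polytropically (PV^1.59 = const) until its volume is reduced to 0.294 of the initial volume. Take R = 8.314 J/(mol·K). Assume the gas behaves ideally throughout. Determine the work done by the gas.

-11800 J

V₁ = nRT₁/P₁ = 2.71×8.314×292/288 = 22.8 L.
Polytropic n=1.59: T₂ = T₁(V₁/V₂)^(n−1) = 292×(3.40)^0.59 = 601 K; P₂ = P₁(V₁/V₂)^n = 2020 kPa.
W = (P₁V₁−P₂V₂)/(n−1) = (288×22.8−2020×6.72)/0.59 = -11800 J.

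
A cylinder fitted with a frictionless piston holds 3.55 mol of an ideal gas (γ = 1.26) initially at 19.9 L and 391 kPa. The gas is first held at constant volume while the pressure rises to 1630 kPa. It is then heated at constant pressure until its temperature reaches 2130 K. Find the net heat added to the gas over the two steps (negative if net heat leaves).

242000 J

T₁ = P₁V₁/(nR) = 391×19.9/(3.55×8.314) = 264 K.
Step 1 — Isochoric: V stays 19.9 L; P/T = const ⇒ T₂ = 1100 K, P₂ = 1630 kPa.
W = 0 (no volume change).
ΔU = nCvΔT = 3.55×32.0×(1100−264) = 94800 J.
Q = ΔU = 94800 J.
State after step 1: P = 1630 kPa, V = 19.9 L, T = 1100 K.
Step 2 — Isobaric: P stays 1630 kPa; V/T = const ⇒ T₂ = 2130 K, V₂ = 38.6 L.
W = PΔV = 1630×(38.6−19.9) kPa·L = 30400 J.
ΔU = nCvΔT = 3.55×32.0×(2130−1100) = 117000 J.
Q = ΔU + W = nCpΔT = 147000 J.
Net over both steps: W = 30400 J, Q = 242000 J, ΔU = 212000 J.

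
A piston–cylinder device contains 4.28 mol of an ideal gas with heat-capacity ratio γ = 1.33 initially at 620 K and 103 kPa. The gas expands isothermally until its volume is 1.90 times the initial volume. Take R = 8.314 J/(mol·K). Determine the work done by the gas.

V₁ = nRT₁/P₁ = 4.28×8.314×620/103 = 214 L.
Isothermal: T stays 620 K; PV = const ⇒ V₂ = 407 L, P₂ = 54.2 kPa.
W = nRT ln(V₂/V₁) = 4.28×8.314×620×ln(1.90) = 14200 J.

14200 J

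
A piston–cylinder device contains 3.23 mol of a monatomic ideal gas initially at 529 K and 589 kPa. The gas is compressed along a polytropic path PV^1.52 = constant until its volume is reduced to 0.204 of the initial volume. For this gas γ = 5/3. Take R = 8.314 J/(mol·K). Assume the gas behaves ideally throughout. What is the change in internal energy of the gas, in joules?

27400 J

V₁ = nRT₁/P₁ = 3.23×8.314×529/589 = 24.1 L.
Polytropic n=1.52: T₂ = T₁(V₁/V₂)^(n−1) = 529×(4.90)^0.52 = 1210 K; P₂ = P₁(V₁/V₂)^n = 6600 kPa.
For an ideal gas ΔU = nCvΔT with Cv = (3/2)R = 12.5 J/(mol·K).
ΔU = 3.23×12.5×(1210−529) = 27400 J.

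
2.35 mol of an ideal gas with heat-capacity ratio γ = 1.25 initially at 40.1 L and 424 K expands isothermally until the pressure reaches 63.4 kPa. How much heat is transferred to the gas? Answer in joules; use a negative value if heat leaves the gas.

9790 J

P₁ = nRT₁/V₁ = 2.35×8.314×424/40.1 = 207 kPa.
Isothermal: T stays 424 K; PV = const ⇒ V₂ = 131 L, P₂ = 63.4 kPa.
ΔU = 0 (ideal gas, T constant).
W = nRT ln(V₂/V₁) = 2.35×8.314×424×ln(3.26) = 9790 J.
Q = ΔU + W = 9790 J.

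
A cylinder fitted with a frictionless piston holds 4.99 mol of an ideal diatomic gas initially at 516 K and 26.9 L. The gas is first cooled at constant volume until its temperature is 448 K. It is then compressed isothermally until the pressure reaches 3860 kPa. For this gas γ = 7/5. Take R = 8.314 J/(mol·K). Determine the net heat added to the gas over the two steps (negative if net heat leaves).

-39000 J

P₁ = nRT₁/V₁ = 4.99×8.314×516/26.9 = 796 kPa.
Step 1 — Isochoric: V stays 26.9 L; P/T = const ⇒ T₂ = 448 K, P₂ = 691 kPa.
W = 0 (no volume change).
ΔU = nCvΔT = 4.99×20.8×(448−516) = -7050 J.
Q = ΔU = -7050 J.
State after step 1: P = 691 kPa, V = 26.9 L, T = 448 K.
Step 2 — Isothermal: T stays 448 K; PV = const ⇒ V₂ = 4.82 L, P₂ = 3860 kPa.
ΔU = 0 (ideal gas, T constant).
W = nRT ln(V₂/V₁) = 4.99×8.314×448×ln(0.179) = -32000 J.
Q = ΔU + W = -32000 J.
Net over both steps: W = -32000 J, Q = -39000 J, ΔU = -7050 J.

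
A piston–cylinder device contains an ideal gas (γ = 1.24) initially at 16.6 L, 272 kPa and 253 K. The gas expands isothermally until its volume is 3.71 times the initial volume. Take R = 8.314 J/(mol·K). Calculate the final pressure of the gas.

73.3 kPa

Isothermal: T stays 253 K; PV = const ⇒ V₂ = 61.6 L, P₂ = 73.3 kPa.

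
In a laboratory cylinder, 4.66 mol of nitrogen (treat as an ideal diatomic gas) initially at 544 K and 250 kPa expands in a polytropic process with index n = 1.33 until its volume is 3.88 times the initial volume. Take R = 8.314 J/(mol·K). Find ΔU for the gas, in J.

V₁ = nRT₁/P₁ = 4.66×8.314×544/250 = 84.3 L.
Polytropic n=1.33: T₂ = T₁(V₁/V₂)^(n−1) = 544×(0.258)^0.33 = 348 K; P₂ = P₁(V₁/V₂)^n = 41.2 kPa.
For an ideal gas ΔU = nCvΔT with Cv = (5/2)R = 20.8 J/(mol·K).
ΔU = 4.66×20.8×(348−544) = -19000 J.

-19000 J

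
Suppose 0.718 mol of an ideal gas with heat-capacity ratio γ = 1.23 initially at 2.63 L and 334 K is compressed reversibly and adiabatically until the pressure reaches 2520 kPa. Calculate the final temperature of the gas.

418 K

P₁ = nRT₁/V₁ = 0.718×8.314×334/2.63 = 758 kPa.
Adiabatic: T₂/T₁ = (P₂/P₁)^((γ−1)/γ) ⇒ T₂ = 334×(3.32)^0.187 = 418 K; V₂ = 0.990 L.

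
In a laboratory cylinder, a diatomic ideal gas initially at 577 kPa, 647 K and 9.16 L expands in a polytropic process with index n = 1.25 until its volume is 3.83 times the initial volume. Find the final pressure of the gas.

Polytropic n=1.25: T₂ = T₁(V₁/V₂)^(n−1) = 647×(0.261)^0.25 = 462 K; P₂ = P₁(V₁/V₂)^n = 108 kPa.

108 kPa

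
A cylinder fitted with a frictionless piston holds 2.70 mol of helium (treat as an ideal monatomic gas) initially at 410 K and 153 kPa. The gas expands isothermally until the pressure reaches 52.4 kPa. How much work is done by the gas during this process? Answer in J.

V₁ = nRT₁/P₁ = 2.70×8.314×410/153 = 60.2 L.
Isothermal: T stays 410 K; PV = const ⇒ V₂ = 176 L, P₂ = 52.4 kPa.
W = nRT ln(V₂/V₁) = 2.70×8.314×410×ln(2.92) = 9860 J.

9860 J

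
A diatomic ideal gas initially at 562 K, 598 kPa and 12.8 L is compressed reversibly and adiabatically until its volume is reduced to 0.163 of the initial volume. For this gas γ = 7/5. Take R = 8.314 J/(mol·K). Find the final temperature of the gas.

Adiabatic: TV^(γ−1) = const ⇒ T₂ = 562×(6.13)^0.400 = 1160 K; PV^γ = const ⇒ P₂ = 7580 kPa.

1160 K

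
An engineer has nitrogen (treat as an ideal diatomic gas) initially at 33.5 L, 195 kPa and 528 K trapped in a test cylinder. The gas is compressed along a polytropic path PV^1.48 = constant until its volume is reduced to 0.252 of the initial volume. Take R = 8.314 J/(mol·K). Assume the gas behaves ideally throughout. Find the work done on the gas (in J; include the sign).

12800 J

n = P₁V₁/(RT₁) = 195×33.5/(8.314×528) = 1.49 mol.
Polytropic n=1.48: T₂ = T₁(V₁/V₂)^(n−1) = 528×(3.97)^0.48 = 1020 K; P₂ = P₁(V₁/V₂)^n = 1500 kPa.
W = (P₁V₁−P₂V₂)/(n−1) = (195×33.5−1500×8.44)/0.48 = -12800 J.
Work done on the gas = −W_by = 12800 J.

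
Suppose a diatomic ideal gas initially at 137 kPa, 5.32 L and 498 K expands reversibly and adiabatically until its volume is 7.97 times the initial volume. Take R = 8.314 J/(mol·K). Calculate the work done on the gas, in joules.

n = P₁V₁/(RT₁) = 137×5.32/(8.314×498) = 0.176 mol.
Adiabatic: TV^(γ−1) = const ⇒ T₂ = 498×(0.125)^0.400 = 217 K; PV^γ = const ⇒ P₂ = 7.49 kPa.
ΔU = nCvΔT = 0.176×20.8×(217−498) = -1030 J.
Q = 0 for an adiabatic process, so W = −ΔU = 1030 J.
Work done on the gas = −W_by = -1030 J.

-1030 J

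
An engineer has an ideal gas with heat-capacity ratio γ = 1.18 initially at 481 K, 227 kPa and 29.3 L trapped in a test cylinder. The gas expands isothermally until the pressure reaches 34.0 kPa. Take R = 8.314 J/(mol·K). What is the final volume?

196 L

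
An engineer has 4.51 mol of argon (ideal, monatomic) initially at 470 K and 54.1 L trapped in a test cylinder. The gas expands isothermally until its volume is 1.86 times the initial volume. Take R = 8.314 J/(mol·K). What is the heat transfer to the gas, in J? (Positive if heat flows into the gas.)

10900 J

P₁ = nRT₁/V₁ = 4.51×8.314×470/54.1 = 326 kPa.
Isothermal: T stays 470 K; PV = const ⇒ V₂ = 101 L, P₂ = 175 kPa.
ΔU = 0 (ideal gas, T constant).
W = nRT ln(V₂/V₁) = 4.51×8.314×470×ln(1.86) = 10900 J.
Q = ΔU + W = 10900 J.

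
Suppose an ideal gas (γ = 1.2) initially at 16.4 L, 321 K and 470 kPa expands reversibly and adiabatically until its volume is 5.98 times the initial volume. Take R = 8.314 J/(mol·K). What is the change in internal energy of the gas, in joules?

-11600 J

n = P₁V₁/(RT₁) = 470×16.4/(8.314×321) = 2.89 mol.
Adiabatic: TV^(γ−1) = const ⇒ T₂ = 321×(0.167)^0.200 = 224 K; PV^γ = const ⇒ P₂ = 55.0 kPa.
For an ideal gas ΔU = nCvΔT with Cv = R/(γ−1) = 41.6 J/(mol·K).
ΔU = 2.89×41.6×(224−321) = -11600 J.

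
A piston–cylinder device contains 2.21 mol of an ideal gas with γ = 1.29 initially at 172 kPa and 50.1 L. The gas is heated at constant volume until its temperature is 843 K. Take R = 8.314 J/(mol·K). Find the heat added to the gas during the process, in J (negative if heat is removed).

23700 J

T₁ = P₁V₁/(nR) = 172×50.1/(2.21×8.314) = 469 K.
Isochoric: V stays 50.1 L; P/T = const ⇒ T₂ = 843 K, P₂ = 309 kPa.
W = 0 (no volume change).
ΔU = nCvΔT = 2.21×28.7×(843−469) = 23700 J.
Q = ΔU = 23700 J.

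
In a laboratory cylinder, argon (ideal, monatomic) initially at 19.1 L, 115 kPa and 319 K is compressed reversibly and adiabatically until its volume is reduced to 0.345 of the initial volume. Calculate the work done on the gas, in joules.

n = P₁V₁/(RT₁) = 115×19.1/(8.314×319) = 0.828 mol.
Adiabatic: TV^(γ−1) = const ⇒ T₂ = 319×(2.90)^0.667 = 649 K; PV^γ = const ⇒ P₂ = 678 kPa.
ΔU = nCvΔT = 0.828×12.5×(649−319) = 3400 J.
Q = 0 for an adiabatic process, so W = −ΔU = -3400 J.
Work done on the gas = −W_by = 3400 J.

3400 J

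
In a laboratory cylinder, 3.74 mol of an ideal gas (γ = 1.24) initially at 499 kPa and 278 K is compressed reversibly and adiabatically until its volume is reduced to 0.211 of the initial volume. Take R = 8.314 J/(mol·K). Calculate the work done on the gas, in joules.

V₁ = nRT₁/P₁ = 3.74×8.314×278/499 = 17.3 L.
Adiabatic: TV^(γ−1) = const ⇒ T₂ = 278×(4.74)^0.240 = 404 K; PV^γ = const ⇒ P₂ = 3440 kPa.
ΔU = nCvΔT = 3.74×34.6×(404−278) = 16300 J.
Q = 0 for an adiabatic process, so W = −ΔU = -16300 J.
Work done on the gas = −W_by = 16300 J.

16300 J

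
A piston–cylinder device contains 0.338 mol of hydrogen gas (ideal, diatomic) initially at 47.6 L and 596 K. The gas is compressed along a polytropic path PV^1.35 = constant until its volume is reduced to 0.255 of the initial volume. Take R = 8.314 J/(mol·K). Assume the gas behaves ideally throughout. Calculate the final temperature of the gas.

962 K

P₁ = nRT₁/V₁ = 0.338×8.314×596/47.6 = 35.2 kPa.
Polytropic n=1.35: T₂ = T₁(V₁/V₂)^(n−1) = 596×(3.92)^0.35 = 962 K; P₂ = P₁(V₁/V₂)^n = 223 kPa.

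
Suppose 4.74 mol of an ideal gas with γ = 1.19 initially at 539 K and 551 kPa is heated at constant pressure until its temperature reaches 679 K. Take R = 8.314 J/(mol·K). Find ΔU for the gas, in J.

29000 J

V₁ = nRT₁/P₁ = 4.74×8.314×539/551 = 38.6 L.
Isobaric: P stays 551 kPa; V/T = const ⇒ T₂ = 679 K, V₂ = 48.6 L.
For an ideal gas ΔU = nCvΔT with Cv = R/(γ−1) = 43.8 J/(mol·K).
ΔU = 4.74×43.8×(679−539) = 29000 J.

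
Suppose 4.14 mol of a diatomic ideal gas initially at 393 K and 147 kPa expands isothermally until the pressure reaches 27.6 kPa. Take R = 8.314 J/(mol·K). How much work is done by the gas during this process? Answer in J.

V₁ = nRT₁/P₁ = 4.14×8.314×393/147 = 92.0 L.
Isothermal: T stays 393 K; PV = const ⇒ V₂ = 490 L, P₂ = 27.6 kPa.
W = nRT ln(V₂/V₁) = 4.14×8.314×393×ln(5.33) = 22600 J.

22600 J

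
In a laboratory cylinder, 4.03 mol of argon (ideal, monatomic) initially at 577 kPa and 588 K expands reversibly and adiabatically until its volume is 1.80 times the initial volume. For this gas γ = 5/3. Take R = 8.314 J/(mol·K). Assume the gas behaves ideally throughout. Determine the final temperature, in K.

397 K

V₁ = nRT₁/P₁ = 4.03×8.314×588/577 = 34.1 L.
Adiabatic: TV^(γ−1) = const ⇒ T₂ = 588×(0.556)^0.667 = 397 K; PV^γ = const ⇒ P₂ = 217 kPa.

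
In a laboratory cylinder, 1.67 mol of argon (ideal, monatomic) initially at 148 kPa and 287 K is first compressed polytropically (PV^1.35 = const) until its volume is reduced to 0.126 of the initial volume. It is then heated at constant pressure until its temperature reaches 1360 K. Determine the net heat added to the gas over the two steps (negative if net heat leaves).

20900 J

V₁ = nRT₁/P₁ = 1.67×8.314×287/148 = 26.9 L.
Step 1 — Polytropic n=1.35: T₂ = T₁(V₁/V₂)^(n−1) = 287×(7.94)^0.35 = 593 K; P₂ = P₁(V₁/V₂)^n = 2430 kPa.
W = (P₁V₁−P₂V₂)/(n−1) = (148×26.9−2430×3.39)/0.35 = -12100 J.
ΔU = nCvΔT = 1.67×12.5×(593−287) = 6360 J.
Q = ΔU + W = -5760 J.
State after step 1: P = 2430 kPa, V = 3.39 L, T = 593 K.
Step 2 — Isobaric: P stays 2430 kPa; V/T = const ⇒ T₂ = 1360 K, V₂ = 7.79 L.
W = PΔV = 2430×(7.79−3.39) kPa·L = 10700 J.
ΔU = nCvΔT = 1.67×12.5×(1360−593) = 16000 J.
Q = ΔU + W = nCpΔT = 26600 J.
Net over both steps: W = -1470 J, Q = 20900 J, ΔU = 22300 J.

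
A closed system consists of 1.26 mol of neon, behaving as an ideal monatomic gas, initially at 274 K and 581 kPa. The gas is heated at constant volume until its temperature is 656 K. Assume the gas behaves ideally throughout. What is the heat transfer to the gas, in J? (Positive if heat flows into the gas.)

6000 J

V₁ = nRT₁/P₁ = 1.26×8.314×274/581 = 4.94 L.
Isochoric: V stays 4.94 L; P/T = const ⇒ T₂ = 656 K, P₂ = 1390 kPa.
W = 0 (no volume change).
ΔU = nCvΔT = 1.26×12.5×(656−274) = 6000 J.
Q = ΔU = 6000 J.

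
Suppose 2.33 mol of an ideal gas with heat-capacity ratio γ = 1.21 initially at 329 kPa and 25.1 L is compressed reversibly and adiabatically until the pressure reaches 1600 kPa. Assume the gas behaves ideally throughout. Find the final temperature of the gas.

561 K

T₁ = P₁V₁/(nR) = 329×25.1/(2.33×8.314) = 426 K.
Adiabatic: T₂/T₁ = (P₂/P₁)^((γ−1)/γ) ⇒ T₂ = 426×(4.86)^0.174 = 561 K; V₂ = 6.79 L.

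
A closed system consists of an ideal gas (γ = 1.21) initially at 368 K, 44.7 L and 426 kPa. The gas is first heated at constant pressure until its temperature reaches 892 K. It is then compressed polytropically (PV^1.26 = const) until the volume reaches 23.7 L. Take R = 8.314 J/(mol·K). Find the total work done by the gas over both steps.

n = P₁V₁/(RT₁) = 426×44.7/(8.314×368) = 6.22 mol.
Step 1 — Isobaric: P stays 426 kPa; V/T = const ⇒ T₂ = 892 K, V₂ = 108 L.
W = PΔV = 426×(108−44.7) kPa·L = 27100 J.
ΔU = nCvΔT = 6.22×39.6×(892−368) = 129000 J.
Q = ΔU + W = nCpΔT = 156000 J.
State after step 1: P = 426 kPa, V = 108 L, T = 892 K.
Step 2 — Polytropic n=1.26: T₂ = T₁(V₁/V₂)^(n−1) = 892×(4.57)^0.26 = 1320 K; P₂ = P₁(V₁/V₂)^n = 2890 kPa.
W = (P₁V₁−P₂V₂)/(n−1) = (426×108−2890×23.7)/0.26 = -86000 J.
ΔU = nCvΔT = 6.22×39.6×(1320−892) = 107000 J.
Q = ΔU + W = 20500 J.
Net over both steps: W = -58900 J, Q = 177000 J, ΔU = 236000 J.

-58900 J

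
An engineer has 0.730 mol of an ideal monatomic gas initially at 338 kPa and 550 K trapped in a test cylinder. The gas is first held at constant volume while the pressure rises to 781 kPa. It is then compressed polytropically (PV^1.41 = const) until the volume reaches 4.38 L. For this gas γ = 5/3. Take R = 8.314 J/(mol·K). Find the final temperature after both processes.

1770 K

V₁ = nRT₁/P₁ = 0.730×8.314×550/338 = 9.88 L.
Step 1 — Isochoric: V stays 9.88 L; P/T = const ⇒ T₂ = 1270 K, P₂ = 781 kPa.
W = 0 (no volume change).
ΔU = nCvΔT = 0.730×12.5×(1270−550) = 6560 J.
Q = ΔU = 6560 J.
State after step 1: P = 781 kPa, V = 9.88 L, T = 1270 K.
Step 2 — Polytropic n=1.41: T₂ = T₁(V₁/V₂)^(n−1) = 1270×(2.25)^0.41 = 1770 K; P₂ = P₁(V₁/V₂)^n = 2460 kPa.
W = (P₁V₁−P₂V₂)/(n−1) = (781×9.88−2460×4.38)/0.41 = -7440 J.
ΔU = nCvΔT = 0.730×12.5×(1770−1270) = 4580 J.
Q = ΔU + W = -2870 J.
Net over both steps: W = -7440 J, Q = 3700 J, ΔU = 11100 J.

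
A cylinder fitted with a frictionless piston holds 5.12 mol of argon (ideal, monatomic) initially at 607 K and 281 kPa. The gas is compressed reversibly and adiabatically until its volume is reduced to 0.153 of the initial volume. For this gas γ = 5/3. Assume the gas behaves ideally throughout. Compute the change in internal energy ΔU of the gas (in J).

V₁ = nRT₁/P₁ = 5.12×8.314×607/281 = 92.0 L.
Adiabatic: TV^(γ−1) = const ⇒ T₂ = 607×(6.54)^0.667 = 2120 K; PV^γ = const ⇒ P₂ = 6420 kPa.
For an ideal gas ΔU = nCvΔT with Cv = (3/2)R = 12.5 J/(mol·K).
ΔU = 5.12×12.5×(2120−607) = 96700 J.

96700 J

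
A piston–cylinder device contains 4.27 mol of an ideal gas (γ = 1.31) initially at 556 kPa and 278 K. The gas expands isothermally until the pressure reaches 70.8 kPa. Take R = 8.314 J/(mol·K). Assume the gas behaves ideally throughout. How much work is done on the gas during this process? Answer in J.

-20300 J

V₁ = nRT₁/P₁ = 4.27×8.314×278/556 = 17.8 L.
Isothermal: T stays 278 K; PV = const ⇒ V₂ = 139 L, P₂ = 70.8 kPa.
W = nRT ln(V₂/V₁) = 4.27×8.314×278×ln(7.85) = 20300 J.
Work done on the gas = −W_by = -20300 J.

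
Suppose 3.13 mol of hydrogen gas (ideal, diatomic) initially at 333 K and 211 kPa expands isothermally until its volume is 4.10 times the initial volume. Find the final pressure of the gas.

V₁ = nRT₁/P₁ = 3.13×8.314×333/211 = 41.1 L.
Isothermal: T stays 333 K; PV = const ⇒ V₂ = 168 L, P₂ = 51.5 kPa.

51.5 kPa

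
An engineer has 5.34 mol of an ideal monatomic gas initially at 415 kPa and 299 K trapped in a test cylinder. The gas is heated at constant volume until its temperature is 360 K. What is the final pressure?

500 kPa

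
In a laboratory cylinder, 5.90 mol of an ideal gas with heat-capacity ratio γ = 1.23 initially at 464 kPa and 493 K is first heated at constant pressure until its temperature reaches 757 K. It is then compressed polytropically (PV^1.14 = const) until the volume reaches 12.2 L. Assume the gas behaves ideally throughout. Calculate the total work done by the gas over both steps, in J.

-67000 J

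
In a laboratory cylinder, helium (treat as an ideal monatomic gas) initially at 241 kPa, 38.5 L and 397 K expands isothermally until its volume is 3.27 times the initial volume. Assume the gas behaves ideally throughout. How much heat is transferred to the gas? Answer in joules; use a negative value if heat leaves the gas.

11000 J

n = P₁V₁/(RT₁) = 241×38.5/(8.314×397) = 2.81 mol.
Isothermal: T stays 397 K; PV = const ⇒ V₂ = 126 L, P₂ = 73.7 kPa.
ΔU = 0 (ideal gas, T constant).
W = nRT ln(V₂/V₁) = 2.81×8.314×397×ln(3.27) = 11000 J.
Q = ΔU + W = 11000 J.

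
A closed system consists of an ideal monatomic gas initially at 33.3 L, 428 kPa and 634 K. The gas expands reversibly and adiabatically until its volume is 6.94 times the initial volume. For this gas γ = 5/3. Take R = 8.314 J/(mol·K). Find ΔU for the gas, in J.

-15500 J

n = P₁V₁/(RT₁) = 428×33.3/(8.314×634) = 2.70 mol.
Adiabatic: TV^(γ−1) = const ⇒ T₂ = 634×(0.144)^0.667 = 174 K; PV^γ = const ⇒ P₂ = 17.0 kPa.
For an ideal gas ΔU = nCvΔT with Cv = (3/2)R = 12.5 J/(mol·K).
ΔU = 2.70×12.5×(174−634) = -15500 J.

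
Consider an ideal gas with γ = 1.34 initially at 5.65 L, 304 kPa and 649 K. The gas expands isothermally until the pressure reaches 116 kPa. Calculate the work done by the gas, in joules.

n = P₁V₁/(RT₁) = 304×5.65/(8.314×649) = 0.318 mol.
Isothermal: T stays 649 K; PV = const ⇒ V₂ = 14.8 L, P₂ = 116 kPa.
W = nRT ln(V₂/V₁) = 0.318×8.314×649×ln(2.62) = 1650 J.

1650 J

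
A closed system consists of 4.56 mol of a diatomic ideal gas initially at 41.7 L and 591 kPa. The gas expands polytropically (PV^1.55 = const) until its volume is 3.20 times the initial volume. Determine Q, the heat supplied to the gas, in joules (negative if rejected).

T₁ = P₁V₁/(nR) = 591×41.7/(4.56×8.314) = 650 K.
Polytropic n=1.55: T₂ = T₁(V₁/V₂)^(n−1) = 650×(0.312)^0.55 = 343 K; P₂ = P₁(V₁/V₂)^n = 97.4 kPa.
W = (P₁V₁−P₂V₂)/(n−1) = (591×41.7−97.4×133)/0.55 = 21200 J.
ΔU = nCvΔT = 4.56×20.8×(343−650) = -29100 J.
Q = ΔU + W = -7940 J.

-7940 J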